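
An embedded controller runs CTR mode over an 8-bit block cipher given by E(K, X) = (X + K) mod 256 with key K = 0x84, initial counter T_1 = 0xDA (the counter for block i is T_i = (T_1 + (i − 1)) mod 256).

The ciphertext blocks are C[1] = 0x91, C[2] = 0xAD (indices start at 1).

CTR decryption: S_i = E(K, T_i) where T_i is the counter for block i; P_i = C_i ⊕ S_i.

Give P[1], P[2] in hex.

P[1]: T = 0xDA, S = E(K, T) = 0x5E; 0x91 ⊕ 0x5E = 0xCF.
P[2]: T = 0xDB, S = E(K, T) = 0x5F; 0xAD ⊕ 0x5F = 0xF2.

P[1] = 0xCF, P[2] = 0xF2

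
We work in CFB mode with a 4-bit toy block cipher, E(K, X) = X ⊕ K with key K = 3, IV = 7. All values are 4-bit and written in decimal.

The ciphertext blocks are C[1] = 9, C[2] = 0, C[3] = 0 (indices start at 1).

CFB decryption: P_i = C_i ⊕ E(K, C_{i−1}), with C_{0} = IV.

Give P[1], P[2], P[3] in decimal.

P[1]: E(K, 7) = 4; 9 ⊕ 4 = 13.
P[2]: E(K, 9) = 10; 0 ⊕ 10 = 10.
P[3]: E(K, 0) = 3; 0 ⊕ 3 = 3.

P[1] = 13, P[2] = 10, P[3] = 3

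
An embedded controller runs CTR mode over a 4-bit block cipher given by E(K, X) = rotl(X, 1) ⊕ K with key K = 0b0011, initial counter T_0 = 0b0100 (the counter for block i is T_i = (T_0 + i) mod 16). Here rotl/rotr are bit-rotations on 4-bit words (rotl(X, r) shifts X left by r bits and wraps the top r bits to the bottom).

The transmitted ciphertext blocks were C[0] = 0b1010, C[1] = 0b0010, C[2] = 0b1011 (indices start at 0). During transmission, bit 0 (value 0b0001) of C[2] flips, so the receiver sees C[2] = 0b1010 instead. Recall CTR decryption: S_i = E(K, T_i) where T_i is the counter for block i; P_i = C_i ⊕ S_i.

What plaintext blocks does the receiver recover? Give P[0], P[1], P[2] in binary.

Only C[2] changed, to 0b1010. In CTR, a change in C_i flips the same bit in P_i only; the keystream is unaffected. Decrypting the received ciphertext:
P[0]: T = 0b0100, S = E(K, T) = 0b1011; 0b1010 ⊕ 0b1011 = 0b0001.
P[1]: T = 0b0101, S = E(K, T) = 0b1001; 0b0010 ⊕ 0b1001 = 0b1011.
P[2]: T = 0b0110, S = E(K, T) = 0b1111; 0b1010 ⊕ 0b1111 = 0b0101.
Blocks that differ from the original plaintext: P[2].

P[0] = 0b0001, P[1] = 0b1011, P[2] = 0b0101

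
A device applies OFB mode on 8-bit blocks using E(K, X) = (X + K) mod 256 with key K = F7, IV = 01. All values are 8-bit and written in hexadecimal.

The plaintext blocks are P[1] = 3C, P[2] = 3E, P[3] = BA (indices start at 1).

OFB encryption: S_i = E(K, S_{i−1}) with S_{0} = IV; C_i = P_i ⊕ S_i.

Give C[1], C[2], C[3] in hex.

C[1] = C4, C[2] = D1, C[3] = 5C

C[1]: S = E(K, 01) = F8; 3C ⊕ F8 = C4.
C[2]: S = E(K, F8) = EF; 3E ⊕ EF = D1.
C[3]: S = E(K, EF) = E6; BA ⊕ E6 = 5C.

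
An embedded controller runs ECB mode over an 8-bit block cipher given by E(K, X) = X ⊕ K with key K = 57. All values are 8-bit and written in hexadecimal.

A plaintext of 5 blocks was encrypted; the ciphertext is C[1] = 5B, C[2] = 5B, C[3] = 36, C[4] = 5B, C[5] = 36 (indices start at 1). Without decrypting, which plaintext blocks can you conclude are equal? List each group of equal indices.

ECB encrypts each block independently with the same key, so equal ciphertext blocks imply equal plaintext blocks.
C[1] = C[2] = C[4] = 5B, so P[1] = P[2] = P[4].
C[3] = C[5] = 36, so P[3] = P[5].

P[1] = P[2] = P[4]; P[3] = P[5]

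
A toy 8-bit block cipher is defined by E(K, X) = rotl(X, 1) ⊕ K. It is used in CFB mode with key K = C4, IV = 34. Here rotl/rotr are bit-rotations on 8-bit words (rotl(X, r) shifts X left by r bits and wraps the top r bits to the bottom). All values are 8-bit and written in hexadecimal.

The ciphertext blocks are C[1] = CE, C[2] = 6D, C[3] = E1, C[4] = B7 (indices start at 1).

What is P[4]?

CFB decryption: P_i = C_i ⊕ E(K, C_{i−1}), with C_{0} = IV.
P[4]: E(K, E1) = 07; B7 ⊕ 07 = B0.

P[4] = B0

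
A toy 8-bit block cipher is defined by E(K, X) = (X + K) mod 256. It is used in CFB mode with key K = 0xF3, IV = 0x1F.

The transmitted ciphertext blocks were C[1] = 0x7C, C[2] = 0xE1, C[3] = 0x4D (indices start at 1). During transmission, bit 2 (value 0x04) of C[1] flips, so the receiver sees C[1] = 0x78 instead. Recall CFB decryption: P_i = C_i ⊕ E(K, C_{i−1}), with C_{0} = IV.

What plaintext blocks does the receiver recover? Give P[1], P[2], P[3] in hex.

P[1] = 0x6A, P[2] = 0x8A, P[3] = 0x99

Only C[1] changed, to 0x78. In CFB, a change in C_i flips the same bit in P_i and garbles P_{i+1}. Decrypting the received ciphertext:
P[1]: E(K, 0x1F) = 0x12; 0x78 ⊕ 0x12 = 0x6A.
P[2]: E(K, 0x78) = 0x6B; 0xE1 ⊕ 0x6B = 0x8A.
P[3]: E(K, 0xE1) = 0xD4; 0x4D ⊕ 0xD4 = 0x99.
Blocks that differ from the original plaintext: P[1], P[2].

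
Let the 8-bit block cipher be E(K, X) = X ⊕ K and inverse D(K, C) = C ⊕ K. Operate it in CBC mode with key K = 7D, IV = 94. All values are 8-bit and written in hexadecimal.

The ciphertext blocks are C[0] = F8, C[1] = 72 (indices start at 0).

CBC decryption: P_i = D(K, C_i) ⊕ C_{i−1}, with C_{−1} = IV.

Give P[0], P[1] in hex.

P[0]: D(K, F8) = 85; 85 ⊕ 94 = 11.
P[1]: D(K, 72) = 0F; 0F ⊕ F8 = F7.

P[0] = 11, P[1] = F7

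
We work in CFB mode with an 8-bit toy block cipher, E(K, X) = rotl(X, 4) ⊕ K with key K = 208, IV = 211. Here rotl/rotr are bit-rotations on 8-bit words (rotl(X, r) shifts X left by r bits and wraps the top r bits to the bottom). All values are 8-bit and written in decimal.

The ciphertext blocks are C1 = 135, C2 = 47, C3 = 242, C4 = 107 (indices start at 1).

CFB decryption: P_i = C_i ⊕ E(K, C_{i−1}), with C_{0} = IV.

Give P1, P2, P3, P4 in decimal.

P1: E(K, 211) = 237; 135 ⊕ 237 = 106.
P2: E(K, 135) = 168; 47 ⊕ 168 = 135.
P3: E(K, 47) = 34; 242 ⊕ 34 = 208.
P4: E(K, 242) = 255; 107 ⊕ 255 = 148.

P1 = 106, P2 = 135, P3 = 208, P4 = 148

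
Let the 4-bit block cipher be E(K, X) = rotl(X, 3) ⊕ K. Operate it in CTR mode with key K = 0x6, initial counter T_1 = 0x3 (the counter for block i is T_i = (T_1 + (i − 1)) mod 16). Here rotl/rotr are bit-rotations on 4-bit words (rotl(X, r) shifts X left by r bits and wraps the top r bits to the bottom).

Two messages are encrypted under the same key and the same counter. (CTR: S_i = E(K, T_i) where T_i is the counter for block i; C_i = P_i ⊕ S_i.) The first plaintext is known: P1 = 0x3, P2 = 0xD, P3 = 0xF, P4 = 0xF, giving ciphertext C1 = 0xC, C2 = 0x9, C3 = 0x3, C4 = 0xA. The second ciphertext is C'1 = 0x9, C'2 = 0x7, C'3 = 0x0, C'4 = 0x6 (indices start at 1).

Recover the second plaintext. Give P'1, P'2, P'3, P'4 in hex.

In CTR with a reused counter, both messages share the same keystream S_i, so C_i ⊕ C'_i = P_i ⊕ P'_i and thus P'_i = P_i ⊕ C_i ⊕ C'_i.
P'1: 0x3 ⊕ 0xC ⊕ 0x9 = 0x6.
P'2: 0xD ⊕ 0x9 ⊕ 0x7 = 0x3.
P'3: 0xF ⊕ 0x3 ⊕ 0x0 = 0xC.
P'4: 0xF ⊕ 0xA ⊕ 0x6 = 0x3.

P'1 = 0x6, P'2 = 0x3, P'3 = 0xC, P'4 = 0x3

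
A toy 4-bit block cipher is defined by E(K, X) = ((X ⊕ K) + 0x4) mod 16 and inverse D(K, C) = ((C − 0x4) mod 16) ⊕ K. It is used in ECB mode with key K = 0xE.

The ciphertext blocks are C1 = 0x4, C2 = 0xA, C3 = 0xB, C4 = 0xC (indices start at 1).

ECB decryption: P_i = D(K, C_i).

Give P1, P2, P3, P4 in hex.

P1 = 0xE, P2 = 0x8, P3 = 0x9, P4 = 0x6

P1: D(K, 0x4) = 0xE.
P2: D(K, 0xA) = 0x8.
P3: D(K, 0xB) = 0x9.
P4: D(K, 0xC) = 0x6.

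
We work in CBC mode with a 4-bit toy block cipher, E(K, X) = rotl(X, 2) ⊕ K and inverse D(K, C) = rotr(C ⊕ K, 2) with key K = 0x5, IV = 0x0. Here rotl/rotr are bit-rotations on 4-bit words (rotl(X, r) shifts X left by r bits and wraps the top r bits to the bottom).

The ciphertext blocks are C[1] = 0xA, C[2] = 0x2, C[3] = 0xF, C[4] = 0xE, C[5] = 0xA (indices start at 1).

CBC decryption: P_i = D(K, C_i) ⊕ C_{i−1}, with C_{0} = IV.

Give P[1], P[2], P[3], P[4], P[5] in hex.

P[1] = 0xF, P[2] = 0x7, P[3] = 0x8, P[4] = 0x1, P[5] = 0x1

P[1]: D(K, 0xA) = 0xF; 0xF ⊕ 0x0 = 0xF.
P[2]: D(K, 0x2) = 0xD; 0xD ⊕ 0xA = 0x7.
P[3]: D(K, 0xF) = 0xA; 0xA ⊕ 0x2 = 0x8.
P[4]: D(K, 0xE) = 0xE; 0xE ⊕ 0xF = 0x1.
P[5]: D(K, 0xA) = 0xF; 0xF ⊕ 0xE = 0x1.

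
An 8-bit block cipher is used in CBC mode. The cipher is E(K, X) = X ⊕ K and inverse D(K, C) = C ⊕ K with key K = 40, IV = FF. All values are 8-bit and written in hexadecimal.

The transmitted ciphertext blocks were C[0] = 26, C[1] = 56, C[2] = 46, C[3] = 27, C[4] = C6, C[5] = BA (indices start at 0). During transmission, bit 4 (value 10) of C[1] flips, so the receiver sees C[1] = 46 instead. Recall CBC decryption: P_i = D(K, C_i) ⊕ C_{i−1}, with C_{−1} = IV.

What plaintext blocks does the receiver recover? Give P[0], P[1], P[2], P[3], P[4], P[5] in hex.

Only C[1] changed, to 46. In CBC, a change in C_i garbles P_i and flips the same bit in P_{i+1}. Decrypting the received ciphertext:
P[0]: D(K, 26) = 66; 66 ⊕ FF = 99.
P[1]: D(K, 46) = 06; 06 ⊕ 26 = 20.
P[2]: D(K, 46) = 06; 06 ⊕ 46 = 40.
P[3]: D(K, 27) = 67; 67 ⊕ 46 = 21.
P[4]: D(K, C6) = 86; 86 ⊕ 27 = A1.
P[5]: D(K, BA) = FA; FA ⊕ C6 = 3C.
Blocks that differ from the original plaintext: P[1], P[2].

P[0] = 99, P[1] = 20, P[2] = 40, P[3] = 21, P[4] = A1, P[5] = 3C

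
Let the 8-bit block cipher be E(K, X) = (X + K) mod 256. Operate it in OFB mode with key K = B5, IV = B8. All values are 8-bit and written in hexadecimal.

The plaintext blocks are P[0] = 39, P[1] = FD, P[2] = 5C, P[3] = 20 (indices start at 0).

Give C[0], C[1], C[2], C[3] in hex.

C[0] = 54, C[1] = DF, C[2] = 8B, C[3] = AC

OFB encryption: S_i = E(K, S_{i−1}) with S_{−1} = IV; C_i = P_i ⊕ S_i.
C[0]: S = E(K, B8) = 6D; 39 ⊕ 6D = 54.
C[1]: S = E(K, 6D) = 22; FD ⊕ 22 = DF.
C[2]: S = E(K, 22) = D7; 5C ⊕ D7 = 8B.
C[3]: S = E(K, D7) = 8C; 20 ⊕ 8C = AC.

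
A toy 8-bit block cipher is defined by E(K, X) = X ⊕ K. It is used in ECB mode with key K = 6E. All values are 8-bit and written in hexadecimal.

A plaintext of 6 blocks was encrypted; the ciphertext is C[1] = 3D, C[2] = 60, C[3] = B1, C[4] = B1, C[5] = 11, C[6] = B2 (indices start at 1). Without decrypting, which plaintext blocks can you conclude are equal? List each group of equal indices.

P[3] = P[4]

ECB encrypts each block independently with the same key, so equal ciphertext blocks imply equal plaintext blocks.
C[3] = C[4] = B1, so P[3] = P[4].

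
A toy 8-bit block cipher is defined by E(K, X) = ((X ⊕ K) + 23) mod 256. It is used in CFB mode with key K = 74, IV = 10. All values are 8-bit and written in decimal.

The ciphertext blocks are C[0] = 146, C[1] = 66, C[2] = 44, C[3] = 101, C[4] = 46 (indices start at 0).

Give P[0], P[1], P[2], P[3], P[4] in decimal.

CFB decryption: P_i = C_i ⊕ E(K, C_{i−1}), with C_{−1} = IV.
P[0]: E(K, 10) = 87; 146 ⊕ 87 = 197.
P[1]: E(K, 146) = 239; 66 ⊕ 239 = 173.
P[2]: E(K, 66) = 31; 44 ⊕ 31 = 51.
P[3]: E(K, 44) = 125; 101 ⊕ 125 = 24.
P[4]: E(K, 101) = 70; 46 ⊕ 70 = 104.

P[0] = 197, P[1] = 173, P[2] = 51, P[3] = 24, P[4] = 104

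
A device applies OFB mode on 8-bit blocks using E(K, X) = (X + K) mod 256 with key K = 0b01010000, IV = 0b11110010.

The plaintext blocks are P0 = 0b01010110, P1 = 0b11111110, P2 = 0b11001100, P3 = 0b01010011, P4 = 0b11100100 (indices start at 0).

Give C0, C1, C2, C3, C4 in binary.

C0 = 0b00010100, C1 = 0b01101100, C2 = 0b00101110, C3 = 0b01100001, C4 = 0b01100110

OFB encryption: S_i = E(K, S_{i−1}) with S_{−1} = IV; C_i = P_i ⊕ S_i.
C0: S = E(K, 0b11110010) = 0b01000010; 0b01010110 ⊕ 0b01000010 = 0b00010100.
C1: S = E(K, 0b01000010) = 0b10010010; 0b11111110 ⊕ 0b10010010 = 0b01101100.
C2: S = E(K, 0b10010010) = 0b11100010; 0b11001100 ⊕ 0b11100010 = 0b00101110.
C3: S = E(K, 0b11100010) = 0b00110010; 0b01010011 ⊕ 0b00110010 = 0b01100001.
C4: S = E(K, 0b00110010) = 0b10000010; 0b11100100 ⊕ 0b10000010 = 0b01100110.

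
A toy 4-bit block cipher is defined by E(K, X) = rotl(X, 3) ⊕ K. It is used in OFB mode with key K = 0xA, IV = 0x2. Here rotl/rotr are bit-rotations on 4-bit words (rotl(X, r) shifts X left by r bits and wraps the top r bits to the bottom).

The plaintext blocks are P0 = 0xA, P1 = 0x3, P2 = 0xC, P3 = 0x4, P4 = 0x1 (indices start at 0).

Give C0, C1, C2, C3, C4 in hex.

C0 = 0x1, C1 = 0x4, C2 = 0xD, C3 = 0x6, C4 = 0xA

OFB encryption: S_i = E(K, S_{i−1}) with S_{−1} = IV; C_i = P_i ⊕ S_i.
C0: S = E(K, 0x2) = 0xB; 0xA ⊕ 0xB = 0x1.
C1: S = E(K, 0xB) = 0x7; 0x3 ⊕ 0x7 = 0x4.
C2: S = E(K, 0x7) = 0x1; 0xC ⊕ 0x1 = 0xD.
C3: S = E(K, 0x1) = 0x2; 0x4 ⊕ 0x2 = 0x6.
C4: S = E(K, 0x2) = 0xB; 0x1 ⊕ 0xB = 0xA.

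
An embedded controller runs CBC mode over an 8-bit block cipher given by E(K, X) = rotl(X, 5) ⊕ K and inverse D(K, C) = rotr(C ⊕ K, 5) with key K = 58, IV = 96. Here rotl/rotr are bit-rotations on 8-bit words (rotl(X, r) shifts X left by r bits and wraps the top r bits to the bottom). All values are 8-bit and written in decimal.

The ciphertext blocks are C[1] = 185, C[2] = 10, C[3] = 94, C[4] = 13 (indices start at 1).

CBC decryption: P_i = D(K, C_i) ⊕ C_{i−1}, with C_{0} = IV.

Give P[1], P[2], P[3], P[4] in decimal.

P[1]: D(K, 185) = 28; 28 ⊕ 96 = 124.
P[2]: D(K, 10) = 129; 129 ⊕ 185 = 56.
P[3]: D(K, 94) = 35; 35 ⊕ 10 = 41.
P[4]: D(K, 13) = 185; 185 ⊕ 94 = 231.

P[1] = 124, P[2] = 56, P[3] = 41, P[4] = 231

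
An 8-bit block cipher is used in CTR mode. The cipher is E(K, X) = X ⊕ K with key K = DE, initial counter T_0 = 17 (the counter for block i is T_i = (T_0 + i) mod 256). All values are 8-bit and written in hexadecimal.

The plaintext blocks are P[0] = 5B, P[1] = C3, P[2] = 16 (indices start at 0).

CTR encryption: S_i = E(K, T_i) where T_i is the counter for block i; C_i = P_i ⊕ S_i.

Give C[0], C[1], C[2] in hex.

C[0] = 92, C[1] = 05, C[2] = D1

C[0]: T = 17, S = E(K, T) = C9; 5B ⊕ C9 = 92.
C[1]: T = 18, S = E(K, T) = C6; C3 ⊕ C6 = 05.
C[2]: T = 19, S = E(K, T) = C7; 16 ⊕ C7 = D1.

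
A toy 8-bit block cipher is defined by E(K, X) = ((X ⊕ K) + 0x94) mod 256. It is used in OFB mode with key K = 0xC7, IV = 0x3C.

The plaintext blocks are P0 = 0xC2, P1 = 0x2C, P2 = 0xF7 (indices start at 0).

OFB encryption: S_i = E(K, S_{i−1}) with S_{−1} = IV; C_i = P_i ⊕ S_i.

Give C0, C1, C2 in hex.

C0 = 0x4D, C1 = 0xF0, C2 = 0x58

C0: S = E(K, 0x3C) = 0x8F; 0xC2 ⊕ 0x8F = 0x4D.
C1: S = E(K, 0x8F) = 0xDC; 0x2C ⊕ 0xDC = 0xF0.
C2: S = E(K, 0xDC) = 0xAF; 0xF7 ⊕ 0xAF = 0x58.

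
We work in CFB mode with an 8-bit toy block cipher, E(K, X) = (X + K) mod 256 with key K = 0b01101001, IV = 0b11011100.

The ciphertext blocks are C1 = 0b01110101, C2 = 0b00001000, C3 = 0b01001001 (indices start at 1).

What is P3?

CFB decryption: P_i = C_i ⊕ E(K, C_{i−1}), with C_{0} = IV.
P3: E(K, 0b00001000) = 0b01110001; 0b01001001 ⊕ 0b01110001 = 0b00111000.

P3 = 0b00111000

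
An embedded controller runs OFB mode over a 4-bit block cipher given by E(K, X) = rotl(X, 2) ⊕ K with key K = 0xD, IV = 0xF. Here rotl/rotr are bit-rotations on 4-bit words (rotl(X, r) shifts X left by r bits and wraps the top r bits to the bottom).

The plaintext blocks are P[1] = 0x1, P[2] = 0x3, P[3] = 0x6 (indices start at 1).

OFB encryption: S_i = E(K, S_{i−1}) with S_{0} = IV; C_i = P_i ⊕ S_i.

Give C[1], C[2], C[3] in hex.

C[1] = 0x3, C[2] = 0x6, C[3] = 0xE

C[1]: S = E(K, 0xF) = 0x2; 0x1 ⊕ 0x2 = 0x3.
C[2]: S = E(K, 0x2) = 0x5; 0x3 ⊕ 0x5 = 0x6.
C[3]: S = E(K, 0x5) = 0x8; 0x6 ⊕ 0x8 = 0xE.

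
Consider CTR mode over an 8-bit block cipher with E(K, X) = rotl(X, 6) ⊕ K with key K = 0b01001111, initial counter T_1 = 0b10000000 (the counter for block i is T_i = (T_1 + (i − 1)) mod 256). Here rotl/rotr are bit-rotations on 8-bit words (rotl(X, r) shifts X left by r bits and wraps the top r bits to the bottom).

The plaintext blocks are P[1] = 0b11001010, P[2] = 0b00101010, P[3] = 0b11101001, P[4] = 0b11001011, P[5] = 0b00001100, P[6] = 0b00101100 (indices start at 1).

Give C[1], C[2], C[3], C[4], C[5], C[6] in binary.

CTR encryption: S_i = E(K, T_i) where T_i is the counter for block i; C_i = P_i ⊕ S_i.
C[1]: T = 0b10000000, S = E(K, T) = 0b01101111; 0b11001010 ⊕ 0b01101111 = 0b10100101.
C[2]: T = 0b10000001, S = E(K, T) = 0b00101111; 0b00101010 ⊕ 0b00101111 = 0b00000101.
C[3]: T = 0b10000010, S = E(K, T) = 0b11101111; 0b11101001 ⊕ 0b11101111 = 0b00000110.
C[4]: T = 0b10000011, S = E(K, T) = 0b10101111; 0b11001011 ⊕ 0b10101111 = 0b01100100.
C[5]: T = 0b10000100, S = E(K, T) = 0b01101110; 0b00001100 ⊕ 0b01101110 = 0b01100010.
C[6]: T = 0b10000101, S = E(K, T) = 0b00101110; 0b00101100 ⊕ 0b00101110 = 0b00000010.

C[1] = 0b10100101, C[2] = 0b00000101, C[3] = 0b00000110, C[4] = 0b01100100, C[5] = 0b01100010, C[6] = 0b00000010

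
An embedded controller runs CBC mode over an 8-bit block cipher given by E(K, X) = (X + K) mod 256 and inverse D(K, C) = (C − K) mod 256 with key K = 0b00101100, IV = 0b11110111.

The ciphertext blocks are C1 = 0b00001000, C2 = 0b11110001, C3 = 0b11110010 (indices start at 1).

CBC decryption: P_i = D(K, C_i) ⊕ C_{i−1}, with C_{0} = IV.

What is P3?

P3 = 0b00110111

P3: D(K, 0b11110010) = 0b11000110; 0b11000110 ⊕ 0b11110001 = 0b00110111.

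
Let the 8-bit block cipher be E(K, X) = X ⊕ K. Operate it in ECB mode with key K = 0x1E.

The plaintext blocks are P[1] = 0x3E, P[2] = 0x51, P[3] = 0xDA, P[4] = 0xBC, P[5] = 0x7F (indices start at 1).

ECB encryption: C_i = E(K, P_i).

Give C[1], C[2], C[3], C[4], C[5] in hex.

C[1] = 0x20, C[2] = 0x4F, C[3] = 0xC4, C[4] = 0xA2, C[5] = 0x61

C[1]: E(K, 0x3E) = 0x20.
C[2]: E(K, 0x51) = 0x4F.
C[3]: E(K, 0xDA) = 0xC4.
C[4]: E(K, 0xBC) = 0xA2.
C[5]: E(K, 0x7F) = 0x61.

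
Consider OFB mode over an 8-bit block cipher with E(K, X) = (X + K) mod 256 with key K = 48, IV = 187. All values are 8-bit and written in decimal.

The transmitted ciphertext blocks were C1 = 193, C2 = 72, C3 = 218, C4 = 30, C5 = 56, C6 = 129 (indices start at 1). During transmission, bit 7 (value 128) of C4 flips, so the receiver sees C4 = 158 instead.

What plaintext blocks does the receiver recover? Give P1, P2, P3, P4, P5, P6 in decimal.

P1 = 42, P2 = 83, P3 = 145, P4 = 229, P5 = 147, P6 = 90

OFB decryption: S_i = E(K, S_{i−1}) with S_{0} = IV; P_i = C_i ⊕ S_i.
Only C4 changed, to 158. In OFB, a change in C_i flips the same bit in P_i only; the keystream is unaffected. Decrypting the received ciphertext:
P1: S = E(K, 187) = 235; 193 ⊕ 235 = 42.
P2: S = E(K, 235) = 27; 72 ⊕ 27 = 83.
P3: S = E(K, 27) = 75; 218 ⊕ 75 = 145.
P4: S = E(K, 75) = 123; 158 ⊕ 123 = 229.
P5: S = E(K, 123) = 171; 56 ⊕ 171 = 147.
P6: S = E(K, 171) = 219; 129 ⊕ 219 = 90.
Blocks that differ from the original plaintext: P4.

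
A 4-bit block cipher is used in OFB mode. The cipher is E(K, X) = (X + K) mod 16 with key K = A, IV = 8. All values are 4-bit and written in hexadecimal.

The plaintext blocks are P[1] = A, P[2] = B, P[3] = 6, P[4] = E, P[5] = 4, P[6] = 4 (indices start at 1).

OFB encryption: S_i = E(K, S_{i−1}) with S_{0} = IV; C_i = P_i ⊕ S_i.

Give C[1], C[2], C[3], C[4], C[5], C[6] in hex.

C[1]: S = E(K, 8) = 2; A ⊕ 2 = 8.
C[2]: S = E(K, 2) = C; B ⊕ C = 7.
C[3]: S = E(K, C) = 6; 6 ⊕ 6 = 0.
C[4]: S = E(K, 6) = 0; E ⊕ 0 = E.
C[5]: S = E(K, 0) = A; 4 ⊕ A = E.
C[6]: S = E(K, A) = 4; 4 ⊕ 4 = 0.

C[1] = 8, C[2] = 7, C[3] = 0, C[4] = E, C[5] = E, C[6] = 0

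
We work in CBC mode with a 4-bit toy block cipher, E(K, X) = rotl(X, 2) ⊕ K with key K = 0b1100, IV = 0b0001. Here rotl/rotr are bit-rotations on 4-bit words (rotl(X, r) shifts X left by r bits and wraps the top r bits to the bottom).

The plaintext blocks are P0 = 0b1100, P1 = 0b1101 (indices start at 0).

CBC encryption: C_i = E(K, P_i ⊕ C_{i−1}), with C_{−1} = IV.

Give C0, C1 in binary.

C0 = 0b1011, C1 = 0b0101

C0: P0 ⊕ 0b0001 = 0b1101; E(K, 0b1101) = 0b1011.
C1: P1 ⊕ 0b1011 = 0b0110; E(K, 0b0110) = 0b0101.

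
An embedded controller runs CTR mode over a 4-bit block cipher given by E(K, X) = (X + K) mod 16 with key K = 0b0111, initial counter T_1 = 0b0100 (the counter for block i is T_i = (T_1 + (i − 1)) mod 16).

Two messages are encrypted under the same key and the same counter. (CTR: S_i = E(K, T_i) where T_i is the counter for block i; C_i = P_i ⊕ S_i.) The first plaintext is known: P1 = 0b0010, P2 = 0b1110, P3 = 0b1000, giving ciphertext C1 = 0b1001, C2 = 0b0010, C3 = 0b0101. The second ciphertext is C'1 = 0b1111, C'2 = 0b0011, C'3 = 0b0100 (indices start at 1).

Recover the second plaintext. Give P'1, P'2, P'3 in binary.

P'1 = 0b0100, P'2 = 0b1111, P'3 = 0b1001

In CTR with a reused counter, both messages share the same keystream S_i, so C_i ⊕ C'_i = P_i ⊕ P'_i and thus P'_i = P_i ⊕ C_i ⊕ C'_i.
P'1: 0b0010 ⊕ 0b1001 ⊕ 0b1111 = 0b0100.
P'2: 0b1110 ⊕ 0b0010 ⊕ 0b0011 = 0b1111.
P'3: 0b1000 ⊕ 0b0101 ⊕ 0b0100 = 0b1001.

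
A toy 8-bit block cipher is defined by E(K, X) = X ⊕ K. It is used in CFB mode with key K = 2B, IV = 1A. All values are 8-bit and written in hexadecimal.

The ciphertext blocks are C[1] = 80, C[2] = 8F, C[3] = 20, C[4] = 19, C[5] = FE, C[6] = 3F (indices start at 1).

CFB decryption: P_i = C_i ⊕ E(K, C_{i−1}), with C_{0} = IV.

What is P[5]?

P[5]: E(K, 19) = 32; FE ⊕ 32 = CC.

P[5] = CC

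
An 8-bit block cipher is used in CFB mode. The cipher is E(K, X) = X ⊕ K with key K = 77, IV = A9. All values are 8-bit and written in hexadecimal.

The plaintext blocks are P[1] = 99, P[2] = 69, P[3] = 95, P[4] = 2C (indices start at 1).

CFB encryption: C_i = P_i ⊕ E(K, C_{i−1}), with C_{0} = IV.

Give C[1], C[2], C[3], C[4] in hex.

C[1]: E(K, A9) = DE; 99 ⊕ DE = 47.
C[2]: E(K, 47) = 30; 69 ⊕ 30 = 59.
C[3]: E(K, 59) = 2E; 95 ⊕ 2E = BB.
C[4]: E(K, BB) = CC; 2C ⊕ CC = E0.

C[1] = 47, C[2] = 59, C[3] = BB, C[4] = E0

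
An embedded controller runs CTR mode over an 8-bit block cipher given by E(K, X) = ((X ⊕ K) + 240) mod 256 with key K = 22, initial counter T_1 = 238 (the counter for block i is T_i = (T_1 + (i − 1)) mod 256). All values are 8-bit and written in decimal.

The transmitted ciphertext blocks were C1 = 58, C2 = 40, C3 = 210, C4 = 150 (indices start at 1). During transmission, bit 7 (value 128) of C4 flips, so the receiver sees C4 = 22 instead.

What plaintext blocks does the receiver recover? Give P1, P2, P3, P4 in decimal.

CTR decryption: S_i = E(K, T_i) where T_i is the counter for block i; P_i = C_i ⊕ S_i.
Only C4 changed, to 22. In CTR, a change in C_i flips the same bit in P_i only; the keystream is unaffected. Decrypting the received ciphertext:
P1: T = 238, S = E(K, T) = 232; 58 ⊕ 232 = 210.
P2: T = 239, S = E(K, T) = 233; 40 ⊕ 233 = 193.
P3: T = 240, S = E(K, T) = 214; 210 ⊕ 214 = 4.
P4: T = 241, S = E(K, T) = 215; 22 ⊕ 215 = 193.
Blocks that differ from the original plaintext: P4.

P1 = 210, P2 = 193, P3 = 4, P4 = 193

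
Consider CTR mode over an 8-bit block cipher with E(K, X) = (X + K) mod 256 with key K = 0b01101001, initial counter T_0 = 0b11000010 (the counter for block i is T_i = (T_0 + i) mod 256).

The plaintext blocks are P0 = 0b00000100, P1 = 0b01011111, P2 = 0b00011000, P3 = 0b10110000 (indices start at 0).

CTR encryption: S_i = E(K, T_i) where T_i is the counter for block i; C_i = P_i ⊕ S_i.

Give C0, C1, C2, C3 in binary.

C0 = 0b00101111, C1 = 0b01110011, C2 = 0b00110101, C3 = 0b10011110

C0: T = 0b11000010, S = E(K, T) = 0b00101011; 0b00000100 ⊕ 0b00101011 = 0b00101111.
C1: T = 0b11000011, S = E(K, T) = 0b00101100; 0b01011111 ⊕ 0b00101100 = 0b01110011.
C2: T = 0b11000100, S = E(K, T) = 0b00101101; 0b00011000 ⊕ 0b00101101 = 0b00110101.
C3: T = 0b11000101, S = E(K, T) = 0b00101110; 0b10110000 ⊕ 0b00101110 = 0b10011110.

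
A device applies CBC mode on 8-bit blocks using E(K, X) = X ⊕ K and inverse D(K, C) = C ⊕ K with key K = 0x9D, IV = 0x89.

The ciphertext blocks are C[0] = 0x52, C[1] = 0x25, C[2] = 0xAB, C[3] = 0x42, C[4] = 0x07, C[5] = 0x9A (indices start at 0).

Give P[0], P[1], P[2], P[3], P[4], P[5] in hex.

P[0] = 0x46, P[1] = 0xEA, P[2] = 0x13, P[3] = 0x74, P[4] = 0xD8, P[5] = 0x00

CBC decryption: P_i = D(K, C_i) ⊕ C_{i−1}, with C_{−1} = IV.
P[0]: D(K, 0x52) = 0xCF; 0xCF ⊕ 0x89 = 0x46.
P[1]: D(K, 0x25) = 0xB8; 0xB8 ⊕ 0x52 = 0xEA.
P[2]: D(K, 0xAB) = 0x36; 0x36 ⊕ 0x25 = 0x13.
P[3]: D(K, 0x42) = 0xDF; 0xDF ⊕ 0xAB = 0x74.
P[4]: D(K, 0x07) = 0x9A; 0x9A ⊕ 0x42 = 0xD8.
P[5]: D(K, 0x9A) = 0x07; 0x07 ⊕ 0x07 = 0x00.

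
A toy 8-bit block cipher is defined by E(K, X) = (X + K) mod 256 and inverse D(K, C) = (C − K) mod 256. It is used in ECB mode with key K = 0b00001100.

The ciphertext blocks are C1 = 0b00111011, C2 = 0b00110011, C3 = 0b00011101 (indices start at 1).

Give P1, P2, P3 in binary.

ECB decryption: P_i = D(K, C_i).
P1: D(K, 0b00111011) = 0b00101111.
P2: D(K, 0b00110011) = 0b00100111.
P3: D(K, 0b00011101) = 0b00010001.

P1 = 0b00101111, P2 = 0b00100111, P3 = 0b00010001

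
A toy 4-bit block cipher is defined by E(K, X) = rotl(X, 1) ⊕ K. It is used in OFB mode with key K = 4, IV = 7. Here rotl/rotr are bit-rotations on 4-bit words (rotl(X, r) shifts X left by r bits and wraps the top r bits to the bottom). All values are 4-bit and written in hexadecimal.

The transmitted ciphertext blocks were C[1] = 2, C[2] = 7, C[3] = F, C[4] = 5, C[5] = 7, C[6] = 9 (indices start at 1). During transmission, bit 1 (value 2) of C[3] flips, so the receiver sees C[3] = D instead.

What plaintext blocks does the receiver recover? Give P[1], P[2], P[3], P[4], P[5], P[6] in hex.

OFB decryption: S_i = E(K, S_{i−1}) with S_{0} = IV; P_i = C_i ⊕ S_i.
Only C[3] changed, to D. In OFB, a change in C_i flips the same bit in P_i only; the keystream is unaffected. Decrypting the received ciphertext:
P[1]: S = E(K, 7) = A; 2 ⊕ A = 8.
P[2]: S = E(K, A) = 1; 7 ⊕ 1 = 6.
P[3]: S = E(K, 1) = 6; D ⊕ 6 = B.
P[4]: S = E(K, 6) = 8; 5 ⊕ 8 = D.
P[5]: S = E(K, 8) = 5; 7 ⊕ 5 = 2.
P[6]: S = E(K, 5) = E; 9 ⊕ E = 7.
Blocks that differ from the original plaintext: P[3].

P[1] = 8, P[2] = 6, P[3] = B, P[4] = D, P[5] = 2, P[6] = 7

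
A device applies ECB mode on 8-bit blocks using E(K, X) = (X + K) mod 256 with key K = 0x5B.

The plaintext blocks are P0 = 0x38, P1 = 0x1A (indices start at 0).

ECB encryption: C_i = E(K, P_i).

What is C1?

C1: E(K, 0x1A) = 0x75.

C1 = 0x75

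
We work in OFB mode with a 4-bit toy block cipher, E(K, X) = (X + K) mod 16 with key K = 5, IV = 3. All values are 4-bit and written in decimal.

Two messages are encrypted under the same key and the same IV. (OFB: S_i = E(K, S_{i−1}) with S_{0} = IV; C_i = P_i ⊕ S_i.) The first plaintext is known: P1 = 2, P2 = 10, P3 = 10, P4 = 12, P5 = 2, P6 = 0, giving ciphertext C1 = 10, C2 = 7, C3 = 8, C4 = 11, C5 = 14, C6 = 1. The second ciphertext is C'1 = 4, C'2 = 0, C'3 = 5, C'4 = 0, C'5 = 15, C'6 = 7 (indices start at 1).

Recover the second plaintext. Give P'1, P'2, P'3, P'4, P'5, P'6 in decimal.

In OFB with a reused IV, both messages share the same keystream S_i, so C_i ⊕ C'_i = P_i ⊕ P'_i and thus P'_i = P_i ⊕ C_i ⊕ C'_i.
P'1: 2 ⊕ 10 ⊕ 4 = 12.
P'2: 10 ⊕ 7 ⊕ 0 = 13.
P'3: 10 ⊕ 8 ⊕ 5 = 7.
P'4: 12 ⊕ 11 ⊕ 0 = 7.
P'5: 2 ⊕ 14 ⊕ 15 = 3.
P'6: 0 ⊕ 1 ⊕ 7 = 6.

P'1 = 12, P'2 = 13, P'3 = 7, P'4 = 7, P'5 = 3, P'6 = 6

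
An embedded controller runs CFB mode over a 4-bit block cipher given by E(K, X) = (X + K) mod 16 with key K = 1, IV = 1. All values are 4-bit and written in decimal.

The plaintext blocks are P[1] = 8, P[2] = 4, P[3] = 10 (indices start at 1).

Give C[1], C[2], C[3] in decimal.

CFB encryption: C_i = P_i ⊕ E(K, C_{i−1}), with C_{0} = IV.
C[1]: E(K, 1) = 2; 8 ⊕ 2 = 10.
C[2]: E(K, 10) = 11; 4 ⊕ 11 = 15.
C[3]: E(K, 15) = 0; 10 ⊕ 0 = 10.

C[1] = 10, C[2] = 15, C[3] = 10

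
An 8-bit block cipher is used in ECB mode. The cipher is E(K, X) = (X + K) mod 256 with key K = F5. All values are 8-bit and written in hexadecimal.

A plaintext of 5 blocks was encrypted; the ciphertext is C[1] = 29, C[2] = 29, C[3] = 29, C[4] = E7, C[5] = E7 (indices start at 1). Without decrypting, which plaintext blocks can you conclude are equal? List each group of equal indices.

P[1] = P[2] = P[3]; P[4] = P[5]

ECB encrypts each block independently with the same key, so equal ciphertext blocks imply equal plaintext blocks.
C[1] = C[2] = C[3] = 29, so P[1] = P[2] = P[3].
C[4] = C[5] = E7, so P[4] = P[5].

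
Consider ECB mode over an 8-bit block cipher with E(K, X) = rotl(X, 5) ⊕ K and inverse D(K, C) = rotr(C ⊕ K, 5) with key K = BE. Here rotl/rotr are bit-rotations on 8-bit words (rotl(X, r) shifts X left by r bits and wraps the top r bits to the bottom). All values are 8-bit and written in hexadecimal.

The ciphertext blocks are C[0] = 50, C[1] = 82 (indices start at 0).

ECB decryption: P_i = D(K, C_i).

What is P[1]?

P[1] = E1

P[1]: D(K, 82) = E1.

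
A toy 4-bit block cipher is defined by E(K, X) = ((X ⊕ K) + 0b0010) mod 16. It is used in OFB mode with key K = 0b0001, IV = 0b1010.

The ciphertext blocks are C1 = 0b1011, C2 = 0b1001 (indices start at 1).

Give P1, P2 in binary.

P1 = 0b0110, P2 = 0b0111

OFB decryption: S_i = E(K, S_{i−1}) with S_{0} = IV; P_i = C_i ⊕ S_i.
P1: S = E(K, 0b1010) = 0b1101; 0b1011 ⊕ 0b1101 = 0b0110.
P2: S = E(K, 0b1101) = 0b1110; 0b1001 ⊕ 0b1110 = 0b0111.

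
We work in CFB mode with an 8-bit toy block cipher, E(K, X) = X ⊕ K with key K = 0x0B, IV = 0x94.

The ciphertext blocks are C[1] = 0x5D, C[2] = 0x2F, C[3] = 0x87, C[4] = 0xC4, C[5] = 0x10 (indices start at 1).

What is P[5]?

P[5] = 0xDF

CFB decryption: P_i = C_i ⊕ E(K, C_{i−1}), with C_{0} = IV.
P[5]: E(K, 0xC4) = 0xCF; 0x10 ⊕ 0xCF = 0xDF.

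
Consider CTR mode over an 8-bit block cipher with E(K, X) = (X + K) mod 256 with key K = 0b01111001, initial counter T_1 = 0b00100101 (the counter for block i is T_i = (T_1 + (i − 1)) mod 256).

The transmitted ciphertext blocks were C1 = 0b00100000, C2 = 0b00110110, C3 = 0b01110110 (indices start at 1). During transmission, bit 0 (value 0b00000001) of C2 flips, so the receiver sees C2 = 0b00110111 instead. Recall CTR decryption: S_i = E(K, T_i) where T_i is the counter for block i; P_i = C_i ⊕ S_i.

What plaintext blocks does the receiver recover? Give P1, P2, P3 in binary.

P1 = 0b10111110, P2 = 0b10101000, P3 = 0b11010110

Only C2 changed, to 0b00110111. In CTR, a change in C_i flips the same bit in P_i only; the keystream is unaffected. Decrypting the received ciphertext:
P1: T = 0b00100101, S = E(K, T) = 0b10011110; 0b00100000 ⊕ 0b10011110 = 0b10111110.
P2: T = 0b00100110, S = E(K, T) = 0b10011111; 0b00110111 ⊕ 0b10011111 = 0b10101000.
P3: T = 0b00100111, S = E(K, T) = 0b10100000; 0b01110110 ⊕ 0b10100000 = 0b11010110.
Blocks that differ from the original plaintext: P2.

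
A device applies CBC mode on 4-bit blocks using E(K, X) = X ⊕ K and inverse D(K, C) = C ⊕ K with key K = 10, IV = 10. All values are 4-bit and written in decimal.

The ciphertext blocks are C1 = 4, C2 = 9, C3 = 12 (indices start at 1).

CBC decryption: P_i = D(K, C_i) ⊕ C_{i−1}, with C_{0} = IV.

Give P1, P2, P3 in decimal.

P1: D(K, 4) = 14; 14 ⊕ 10 = 4.
P2: D(K, 9) = 3; 3 ⊕ 4 = 7.
P3: D(K, 12) = 6; 6 ⊕ 9 = 15.

P1 = 4, P2 = 7, P3 = 15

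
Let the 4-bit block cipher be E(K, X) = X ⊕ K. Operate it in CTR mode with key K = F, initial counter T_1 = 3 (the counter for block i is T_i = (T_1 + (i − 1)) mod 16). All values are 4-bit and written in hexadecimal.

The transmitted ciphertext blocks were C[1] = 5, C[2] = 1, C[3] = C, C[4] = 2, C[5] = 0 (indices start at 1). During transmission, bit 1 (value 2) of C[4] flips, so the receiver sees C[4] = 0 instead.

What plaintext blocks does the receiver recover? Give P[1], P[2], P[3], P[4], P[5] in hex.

CTR decryption: S_i = E(K, T_i) where T_i is the counter for block i; P_i = C_i ⊕ S_i.
Only C[4] changed, to 0. In CTR, a change in C_i flips the same bit in P_i only; the keystream is unaffected. Decrypting the received ciphertext:
P[1]: T = 3, S = E(K, T) = C; 5 ⊕ C = 9.
P[2]: T = 4, S = E(K, T) = B; 1 ⊕ B = A.
P[3]: T = 5, S = E(K, T) = A; C ⊕ A = 6.
P[4]: T = 6, S = E(K, T) = 9; 0 ⊕ 9 = 9.
P[5]: T = 7, S = E(K, T) = 8; 0 ⊕ 8 = 8.
Blocks that differ from the original plaintext: P[4].

P[1] = 9, P[2] = A, P[3] = 6, P[4] = 9, P[5] = 8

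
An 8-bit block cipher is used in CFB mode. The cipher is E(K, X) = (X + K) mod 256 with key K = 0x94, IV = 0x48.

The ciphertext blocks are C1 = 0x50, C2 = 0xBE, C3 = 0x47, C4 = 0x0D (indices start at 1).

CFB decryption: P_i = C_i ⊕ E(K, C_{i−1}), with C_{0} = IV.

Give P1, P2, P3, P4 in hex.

P1 = 0x8C, P2 = 0x5A, P3 = 0x15, P4 = 0xD6

P1: E(K, 0x48) = 0xDC; 0x50 ⊕ 0xDC = 0x8C.
P2: E(K, 0x50) = 0xE4; 0xBE ⊕ 0xE4 = 0x5A.
P3: E(K, 0xBE) = 0x52; 0x47 ⊕ 0x52 = 0x15.
P4: E(K, 0x47) = 0xDB; 0x0D ⊕ 0xDB = 0xD6.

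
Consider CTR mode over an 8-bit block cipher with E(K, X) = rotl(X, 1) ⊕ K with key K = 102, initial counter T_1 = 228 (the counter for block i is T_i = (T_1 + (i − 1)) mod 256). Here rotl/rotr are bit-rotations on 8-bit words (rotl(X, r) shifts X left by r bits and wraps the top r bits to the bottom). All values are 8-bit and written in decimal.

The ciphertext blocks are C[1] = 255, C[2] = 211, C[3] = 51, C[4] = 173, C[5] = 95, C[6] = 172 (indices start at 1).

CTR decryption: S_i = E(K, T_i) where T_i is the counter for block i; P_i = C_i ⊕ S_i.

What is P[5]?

P[5]: T = 232, S = E(K, T) = 183; 95 ⊕ 183 = 232.

P[5] = 232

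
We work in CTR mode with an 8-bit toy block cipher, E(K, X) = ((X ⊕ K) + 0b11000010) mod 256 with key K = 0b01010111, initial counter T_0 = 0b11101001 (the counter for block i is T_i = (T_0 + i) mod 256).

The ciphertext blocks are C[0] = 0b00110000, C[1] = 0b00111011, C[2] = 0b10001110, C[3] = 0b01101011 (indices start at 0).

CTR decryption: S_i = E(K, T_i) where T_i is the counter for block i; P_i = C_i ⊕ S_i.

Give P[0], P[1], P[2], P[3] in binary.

P[0] = 0b10110000, P[1] = 0b01000100, P[2] = 0b11110000, P[3] = 0b00010110

P[0]: T = 0b11101001, S = E(K, T) = 0b10000000; 0b00110000 ⊕ 0b10000000 = 0b10110000.
P[1]: T = 0b11101010, S = E(K, T) = 0b01111111; 0b00111011 ⊕ 0b01111111 = 0b01000100.
P[2]: T = 0b11101011, S = E(K, T) = 0b01111110; 0b10001110 ⊕ 0b01111110 = 0b11110000.
P[3]: T = 0b11101100, S = E(K, T) = 0b01111101; 0b01101011 ⊕ 0b01111101 = 0b00010110.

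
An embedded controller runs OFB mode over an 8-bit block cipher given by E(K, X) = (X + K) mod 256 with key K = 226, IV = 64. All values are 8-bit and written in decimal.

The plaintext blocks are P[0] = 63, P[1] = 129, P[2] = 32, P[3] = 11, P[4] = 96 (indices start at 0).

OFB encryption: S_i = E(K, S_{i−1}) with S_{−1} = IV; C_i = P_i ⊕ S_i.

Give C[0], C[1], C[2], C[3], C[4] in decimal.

C[0]: S = E(K, 64) = 34; 63 ⊕ 34 = 29.
C[1]: S = E(K, 34) = 4; 129 ⊕ 4 = 133.
C[2]: S = E(K, 4) = 230; 32 ⊕ 230 = 198.
C[3]: S = E(K, 230) = 200; 11 ⊕ 200 = 195.
C[4]: S = E(K, 200) = 170; 96 ⊕ 170 = 202.

C[0] = 29, C[1] = 133, C[2] = 198, C[3] = 195, C[4] = 202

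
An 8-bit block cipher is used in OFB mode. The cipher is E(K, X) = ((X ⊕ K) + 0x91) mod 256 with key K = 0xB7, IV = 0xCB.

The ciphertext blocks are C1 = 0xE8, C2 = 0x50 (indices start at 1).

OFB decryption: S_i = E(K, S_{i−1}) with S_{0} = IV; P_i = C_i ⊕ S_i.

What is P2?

P1: S = E(K, 0xCB) = 0x0D; 0xE8 ⊕ 0x0D = 0xE5.
P2: S = E(K, 0x0D) = 0x4B; 0x50 ⊕ 0x4B = 0x1B.

P2 = 0x1B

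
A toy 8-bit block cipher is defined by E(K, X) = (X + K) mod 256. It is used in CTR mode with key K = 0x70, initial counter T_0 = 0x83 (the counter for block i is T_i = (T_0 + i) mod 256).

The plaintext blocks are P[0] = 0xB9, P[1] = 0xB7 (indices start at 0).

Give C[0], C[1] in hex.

C[0] = 0x4A, C[1] = 0x43

CTR encryption: S_i = E(K, T_i) where T_i is the counter for block i; C_i = P_i ⊕ S_i.
C[0]: T = 0x83, S = E(K, T) = 0xF3; 0xB9 ⊕ 0xF3 = 0x4A.
C[1]: T = 0x84, S = E(K, T) = 0xF4; 0xB7 ⊕ 0xF4 = 0x43.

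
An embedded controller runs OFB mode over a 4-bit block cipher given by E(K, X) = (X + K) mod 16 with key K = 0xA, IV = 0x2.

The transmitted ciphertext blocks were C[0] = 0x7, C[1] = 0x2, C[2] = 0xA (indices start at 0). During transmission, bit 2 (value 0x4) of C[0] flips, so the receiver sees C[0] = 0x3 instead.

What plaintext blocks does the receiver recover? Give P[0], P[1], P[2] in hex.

P[0] = 0xF, P[1] = 0x4, P[2] = 0xA

OFB decryption: S_i = E(K, S_{i−1}) with S_{−1} = IV; P_i = C_i ⊕ S_i.
Only C[0] changed, to 0x3. In OFB, a change in C_i flips the same bit in P_i only; the keystream is unaffected. Decrypting the received ciphertext:
P[0]: S = E(K, 0x2) = 0xC; 0x3 ⊕ 0xC = 0xF.
P[1]: S = E(K, 0xC) = 0x6; 0x2 ⊕ 0x6 = 0x4.
P[2]: S = E(K, 0x6) = 0x0; 0xA ⊕ 0x0 = 0xA.
Blocks that differ from the original plaintext: P[0].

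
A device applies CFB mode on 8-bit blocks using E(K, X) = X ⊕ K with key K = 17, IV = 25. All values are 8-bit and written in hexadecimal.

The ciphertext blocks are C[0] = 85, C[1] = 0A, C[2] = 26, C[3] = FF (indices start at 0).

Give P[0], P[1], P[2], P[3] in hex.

CFB decryption: P_i = C_i ⊕ E(K, C_{i−1}), with C_{−1} = IV.
P[0]: E(K, 25) = 32; 85 ⊕ 32 = B7.
P[1]: E(K, 85) = 92; 0A ⊕ 92 = 98.
P[2]: E(K, 0A) = 1D; 26 ⊕ 1D = 3B.
P[3]: E(K, 26) = 31; FF ⊕ 31 = CE.

P[0] = B7, P[1] = 98, P[2] = 3B, P[3] = CE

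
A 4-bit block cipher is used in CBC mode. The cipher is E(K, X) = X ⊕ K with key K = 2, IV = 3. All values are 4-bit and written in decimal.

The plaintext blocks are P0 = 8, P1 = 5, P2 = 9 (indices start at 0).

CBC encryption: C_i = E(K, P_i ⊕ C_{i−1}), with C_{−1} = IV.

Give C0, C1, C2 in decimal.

C0 = 9, C1 = 14, C2 = 5

C0: P0 ⊕ 3 = 11; E(K, 11) = 9.
C1: P1 ⊕ 9 = 12; E(K, 12) = 14.
C2: P2 ⊕ 14 = 7; E(K, 7) = 5.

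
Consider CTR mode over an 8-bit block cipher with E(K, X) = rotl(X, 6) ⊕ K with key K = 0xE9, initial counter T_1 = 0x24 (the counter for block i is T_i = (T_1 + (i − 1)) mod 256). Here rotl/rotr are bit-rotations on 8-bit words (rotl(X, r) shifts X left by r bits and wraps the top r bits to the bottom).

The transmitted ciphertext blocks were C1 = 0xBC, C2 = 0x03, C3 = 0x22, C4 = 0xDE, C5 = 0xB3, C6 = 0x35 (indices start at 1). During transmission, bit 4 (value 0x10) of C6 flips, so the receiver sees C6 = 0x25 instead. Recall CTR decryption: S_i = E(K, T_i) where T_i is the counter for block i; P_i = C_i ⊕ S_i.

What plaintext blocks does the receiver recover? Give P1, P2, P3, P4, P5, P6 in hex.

Only C6 changed, to 0x25. In CTR, a change in C_i flips the same bit in P_i only; the keystream is unaffected. Decrypting the received ciphertext:
P1: T = 0x24, S = E(K, T) = 0xE0; 0xBC ⊕ 0xE0 = 0x5C.
P2: T = 0x25, S = E(K, T) = 0xA0; 0x03 ⊕ 0xA0 = 0xA3.
P3: T = 0x26, S = E(K, T) = 0x60; 0x22 ⊕ 0x60 = 0x42.
P4: T = 0x27, S = E(K, T) = 0x20; 0xDE ⊕ 0x20 = 0xFE.
P5: T = 0x28, S = E(K, T) = 0xE3; 0xB3 ⊕ 0xE3 = 0x50.
P6: T = 0x29, S = E(K, T) = 0xA3; 0x25 ⊕ 0xA3 = 0x86.
Blocks that differ from the original plaintext: P6.

P1 = 0x5C, P2 = 0xA3, P3 = 0x42, P4 = 0xFE, P5 = 0x50, P6 = 0x86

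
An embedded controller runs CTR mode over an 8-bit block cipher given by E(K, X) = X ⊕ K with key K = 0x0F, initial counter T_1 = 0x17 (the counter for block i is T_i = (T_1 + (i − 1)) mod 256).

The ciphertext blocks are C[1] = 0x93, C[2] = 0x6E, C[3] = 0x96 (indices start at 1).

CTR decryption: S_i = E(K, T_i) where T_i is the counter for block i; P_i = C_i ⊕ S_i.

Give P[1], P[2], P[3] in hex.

P[1] = 0x8B, P[2] = 0x79, P[3] = 0x80

P[1]: T = 0x17, S = E(K, T) = 0x18; 0x93 ⊕ 0x18 = 0x8B.
P[2]: T = 0x18, S = E(K, T) = 0x17; 0x6E ⊕ 0x17 = 0x79.
P[3]: T = 0x19, S = E(K, T) = 0x16; 0x96 ⊕ 0x16 = 0x80.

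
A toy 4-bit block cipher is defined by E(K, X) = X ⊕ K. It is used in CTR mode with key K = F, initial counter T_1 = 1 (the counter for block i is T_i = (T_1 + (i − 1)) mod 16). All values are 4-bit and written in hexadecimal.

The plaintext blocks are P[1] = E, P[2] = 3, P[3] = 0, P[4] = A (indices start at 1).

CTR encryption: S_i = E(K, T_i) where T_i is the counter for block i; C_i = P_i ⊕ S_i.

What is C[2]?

C[2] = E

C[1]: T = 1, S = E(K, T) = E; E ⊕ E = 0.
C[2]: T = 2, S = E(K, T) = D; 3 ⊕ D = E.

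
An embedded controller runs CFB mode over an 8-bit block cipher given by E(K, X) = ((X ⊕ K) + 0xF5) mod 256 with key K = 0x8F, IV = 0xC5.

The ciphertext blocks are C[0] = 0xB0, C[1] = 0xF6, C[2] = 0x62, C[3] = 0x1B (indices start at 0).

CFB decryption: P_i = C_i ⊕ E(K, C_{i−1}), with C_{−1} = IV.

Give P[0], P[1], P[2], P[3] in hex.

P[0] = 0x8F, P[1] = 0xC2, P[2] = 0x0C, P[3] = 0xF9

P[0]: E(K, 0xC5) = 0x3F; 0xB0 ⊕ 0x3F = 0x8F.
P[1]: E(K, 0xB0) = 0x34; 0xF6 ⊕ 0x34 = 0xC2.
P[2]: E(K, 0xF6) = 0x6E; 0x62 ⊕ 0x6E = 0x0C.
P[3]: E(K, 0x62) = 0xE2; 0x1B ⊕ 0xE2 = 0xF9.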